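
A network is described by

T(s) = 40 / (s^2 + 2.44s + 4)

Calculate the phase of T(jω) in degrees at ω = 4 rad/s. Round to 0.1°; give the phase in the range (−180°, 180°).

At s = jω = j4:
quadratic: (j4)² + 2.44·j4 + 4 = -12 + j9.76 → |·| ≈ 15.468, ∠ ≈ 140.88°
∠T = 0.00° − 140.88° = -140.88°

-140.9°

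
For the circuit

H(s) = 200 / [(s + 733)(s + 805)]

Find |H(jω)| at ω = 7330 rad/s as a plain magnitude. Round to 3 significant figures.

At s = jω = j7330:
pole (s+733): 733 + j7330 → |·| = √(733²+7330²) = √54266189 ≈ 7366.6, ∠ = arctan(7330/733) ≈ 84.29°
pole (s+805): 805 + j7330 → |·| = √(805²+7330²) = √54376925 ≈ 7374.1, ∠ = arctan(7330/805) ≈ 83.73°
|H| = 200 / 5.4322e+07 ≈ 3.6817e-06

3.68e-06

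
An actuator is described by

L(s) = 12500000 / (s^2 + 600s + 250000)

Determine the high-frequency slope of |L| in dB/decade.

-40 dB/decade

Each pole contributes −20 dB/decade at high frequency; each zero contributes +20 dB/decade.
Net: 0 zero(s) − 2 pole(s) → -40 dB/decade.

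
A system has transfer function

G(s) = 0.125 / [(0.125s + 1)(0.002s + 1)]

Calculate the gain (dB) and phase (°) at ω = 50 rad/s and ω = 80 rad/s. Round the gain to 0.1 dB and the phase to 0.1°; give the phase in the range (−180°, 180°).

ω = 50: -34.1 dB, -86.6°; ω = 80: -38.2 dB, -93.4°

At ω = 50 rad/s:
pole (1 + j50·0.125) = 1 + j6.25 → |·| ≈ 6.3295, ∠ ≈ 80.91°
pole (1 + j50·0.002) = 1 + j0.1 → |·| ≈ 1.005, ∠ ≈ 5.71°
|G| = 0.125 · 1 / (6.3295 · 1.005) ≈ 0.019651
Gain = 20 log₁₀(0.019651) ≈ -34.13 dB
∠G = (0°) − (80.91° + 5.71°) = -86.62°

At ω = 80 rad/s:
pole (1 + j80·0.125) = 1 + j10 → |·| ≈ 10.05, ∠ ≈ 84.29°
pole (1 + j80·0.002) = 1 + j0.16 → |·| ≈ 1.0127, ∠ ≈ 9.09°
|G| = 0.125 · 1 / (10.05 · 1.0127) ≈ 0.012282
Gain = 20 log₁₀(0.012282) ≈ -38.21 dB
∠G = (0°) − (84.29° + 9.09°) = -93.38°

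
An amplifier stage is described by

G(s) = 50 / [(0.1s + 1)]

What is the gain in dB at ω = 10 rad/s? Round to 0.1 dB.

31.0 dB

At ω = 10 rad/s:
pole (1 + j10·0.1) = 1 + j1 → |·| ≈ 1.4142, ∠ ≈ 45.00°
|G| = 50 · 1 / (1.4142) ≈ 35.356
Gain = 20 log₁₀(35.356) ≈ 30.97 dB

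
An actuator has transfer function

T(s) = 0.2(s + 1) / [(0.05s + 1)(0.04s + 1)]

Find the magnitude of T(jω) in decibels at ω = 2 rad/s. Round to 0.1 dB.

At ω = 2 rad/s:
zero (1 + j2·1) = 1 + j2 → |·| ≈ 2.2361, ∠ ≈ 63.43°
pole (1 + j2·0.05) = 1 + j0.1 → |·| ≈ 1.005, ∠ ≈ 5.71°
pole (1 + j2·0.04) = 1 + j0.08 → |·| ≈ 1.0032, ∠ ≈ 4.57°
|T| = 0.2 · 2.2361 / (1.005 · 1.0032) ≈ 0.44358
Gain = 20 log₁₀(0.44358) ≈ -7.06 dB

-7.1 dB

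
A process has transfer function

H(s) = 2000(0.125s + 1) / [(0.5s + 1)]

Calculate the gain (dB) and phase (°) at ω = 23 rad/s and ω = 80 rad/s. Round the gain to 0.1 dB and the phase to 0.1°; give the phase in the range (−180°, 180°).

ω = 23: 54.4 dB, -14.2°; ω = 80: 54.0 dB, -4.3°

At ω = 23 rad/s:
zero (1 + j23·0.125) = 1 + j2.875 → |·| ≈ 3.0439, ∠ ≈ 70.82°
pole (1 + j23·0.5) = 1 + j11.5 → |·| ≈ 11.543, ∠ ≈ 85.03°
|H| = 2000 · 3.0439 / (11.543) ≈ 527.4
Gain = 20 log₁₀(527.4) ≈ 54.44 dB
∠H = (70.82°) − (85.03°) = -14.21°

At ω = 80 rad/s:
zero (1 + j80·0.125) = 1 + j10 → |·| ≈ 10.05, ∠ ≈ 84.29°
pole (1 + j80·0.5) = 1 + j40 → |·| ≈ 40.012, ∠ ≈ 88.57°
|H| = 2000 · 10.05 / (40.012) ≈ 502.35
Gain = 20 log₁₀(502.35) ≈ 54.02 dB
∠H = (84.29°) − (88.57°) = -4.28°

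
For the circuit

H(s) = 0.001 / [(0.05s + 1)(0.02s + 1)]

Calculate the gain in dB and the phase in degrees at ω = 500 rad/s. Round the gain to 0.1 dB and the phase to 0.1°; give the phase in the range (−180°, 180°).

At ω = 500 rad/s:
pole (1 + j500·0.05) = 1 + j25 → |·| ≈ 25.02, ∠ ≈ 87.71°
pole (1 + j500·0.02) = 1 + j10 → |·| ≈ 10.05, ∠ ≈ 84.29°
|H| = 0.001 · 1 / (25.02 · 10.05) ≈ 3.9769e-06
Gain = 20 log₁₀(3.9769e-06) ≈ -108.01 dB
∠H = (0°) − (87.71° + 84.29°) = -172.00°

-108.0 dB, -172.0°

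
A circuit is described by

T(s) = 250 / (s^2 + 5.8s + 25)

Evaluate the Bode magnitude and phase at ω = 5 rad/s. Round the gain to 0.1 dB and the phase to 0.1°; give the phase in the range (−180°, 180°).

At s = jω = j5:
quadratic: (j5)² + 5.8·j5 + 25 = 0 + j29 → |·| ≈ 29, ∠ ≈ 90.00°
|T| = 250 / 29 ≈ 8.6207
Gain = 20 log₁₀(8.6207) ≈ 18.71 dB
∠T = 0.00° − 90.00° = -90.00°

18.7 dB, -90.0°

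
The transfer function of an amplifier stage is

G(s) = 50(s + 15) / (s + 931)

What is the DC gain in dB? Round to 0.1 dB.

-1.9 dB

G(0) = 50·15 / (931) ≈ 0.80559
20 log₁₀(0.80559) ≈ -1.88 dB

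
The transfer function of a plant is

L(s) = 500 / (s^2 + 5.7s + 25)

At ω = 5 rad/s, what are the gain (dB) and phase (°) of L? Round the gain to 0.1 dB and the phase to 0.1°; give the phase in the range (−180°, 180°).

At s = jω = j5:
quadratic: (j5)² + 5.7·j5 + 25 = 0 + j28.5 → |·| ≈ 28.5, ∠ ≈ 90.00°
|L| = 500 / 28.5 ≈ 17.544
Gain = 20 log₁₀(17.544) ≈ 24.88 dB
∠L = 0.00° − 90.00° = -90.00°

24.9 dB, -90.0°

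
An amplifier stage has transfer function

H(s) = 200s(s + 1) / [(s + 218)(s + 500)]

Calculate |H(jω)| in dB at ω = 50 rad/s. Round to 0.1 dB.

At s = jω = j50:
zero (s+1): 1 + j50 → |·| = √(1²+50²) = √2501 ≈ 50.01, ∠ = arctan(50/1) ≈ 88.85°
zero at origin: s = j50 → |·| = 50, ∠ = 90.00°
pole (s+218): 218 + j50 → |·| = √(218²+50²) = √50024 ≈ 223.66, ∠ = arctan(50/218) ≈ 12.92°
pole (s+500): 500 + j50 → |·| = √(500²+50²) = √252500 ≈ 502.49, ∠ = arctan(50/500) ≈ 5.71°
|H| = 200 · 2500.5 / 1.1239e+05 ≈ 4.4497
Gain = 20 log₁₀(4.4497) ≈ 12.97 dB

13.0 dB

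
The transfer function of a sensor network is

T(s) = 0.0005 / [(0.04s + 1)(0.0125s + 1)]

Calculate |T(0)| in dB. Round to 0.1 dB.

T(0) = 0.0005 · 1 / 1 = 0.0005
20 log₁₀(0.0005) ≈ -66.02 dB

-66.0 dB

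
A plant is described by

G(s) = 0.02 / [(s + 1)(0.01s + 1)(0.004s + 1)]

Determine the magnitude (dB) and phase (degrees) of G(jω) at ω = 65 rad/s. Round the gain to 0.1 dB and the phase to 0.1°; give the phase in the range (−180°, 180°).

-72.1 dB, -136.7°

At ω = 65 rad/s:
pole (1 + j65·1) = 1 + j65 → |·| ≈ 65.008, ∠ ≈ 89.12°
pole (1 + j65·0.01) = 1 + j0.65 → |·| ≈ 1.1927, ∠ ≈ 33.02°
pole (1 + j65·0.004) = 1 + j0.26 → |·| ≈ 1.0332, ∠ ≈ 14.57°
|G| = 0.02 · 1 / (65.008 · 1.1927 · 1.0332) ≈ 0.00024966
Gain = 20 log₁₀(0.00024966) ≈ -72.05 dB
∠G = (0°) − (89.12° + 33.02° + 14.57°) = -136.71°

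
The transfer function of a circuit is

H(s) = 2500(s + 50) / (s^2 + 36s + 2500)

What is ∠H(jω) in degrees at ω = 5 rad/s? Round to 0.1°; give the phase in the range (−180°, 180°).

1.6°

At s = jω = j5:
zero (s+50): 50 + j5 → |·| = √(50²+5²) = √2525 ≈ 50.249, ∠ = arctan(5/50) ≈ 5.71°
quadratic: (j5)² + 36·j5 + 2500 = 2475 + j180 → |·| ≈ 2481.5, ∠ ≈ 4.16°
∠H = 5.71° − 4.16° = 1.55°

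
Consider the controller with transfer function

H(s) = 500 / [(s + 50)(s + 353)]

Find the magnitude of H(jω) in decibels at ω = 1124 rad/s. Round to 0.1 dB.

At s = jω = j1124:
pole (s+50): 50 + j1124 → |·| = √(50²+1124²) = √1265876 ≈ 1125.1, ∠ = arctan(1124/50) ≈ 87.45°
pole (s+353): 353 + j1124 → |·| = √(353²+1124²) = √1387985 ≈ 1178.1, ∠ = arctan(1124/353) ≈ 72.56°
|H| = 500 / 1.3255e+06 ≈ 0.00037722
Gain = 20 log₁₀(0.00037722) ≈ -68.47 dB

-68.5 dB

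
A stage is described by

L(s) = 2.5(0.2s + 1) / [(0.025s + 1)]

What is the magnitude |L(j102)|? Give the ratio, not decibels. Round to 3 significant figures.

18.6

At ω = 102 rad/s:
zero (1 + j102·0.2) = 1 + j20.4 → |·| ≈ 20.424, ∠ ≈ 87.19°
pole (1 + j102·0.025) = 1 + j2.55 → |·| ≈ 2.7391, ∠ ≈ 68.59°
|L| = 2.5 · 20.424 / (2.7391) ≈ 18.641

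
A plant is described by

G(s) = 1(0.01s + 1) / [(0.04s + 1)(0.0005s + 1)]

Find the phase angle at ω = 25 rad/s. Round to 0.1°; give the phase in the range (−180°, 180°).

-31.7°

At ω = 25 rad/s:
zero (1 + j25·0.01) = 1 + j0.25 → |·| ≈ 1.0308, ∠ ≈ 14.04°
pole (1 + j25·0.04) = 1 + j1 → |·| ≈ 1.4142, ∠ ≈ 45.00°
pole (1 + j25·0.0005) = 1 + j0.0125 → |·| ≈ 1.0001, ∠ ≈ 0.72°
∠G = (14.04°) − (45.00° + 0.72°) = -31.68°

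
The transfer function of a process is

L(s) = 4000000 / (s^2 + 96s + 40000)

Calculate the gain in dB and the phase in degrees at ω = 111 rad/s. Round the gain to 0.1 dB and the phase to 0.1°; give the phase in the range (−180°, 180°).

At s = jω = j111:
quadratic: (j111)² + 96·j111 + 40000 = 27679 + j10656 → |·| ≈ 29659, ∠ ≈ 21.06°
|L| = 4000000 / 29659 ≈ 134.87
Gain = 20 log₁₀(134.87) ≈ 42.60 dB
∠L = 0.00° − 21.06° = -21.06°

42.6 dB, -21.1°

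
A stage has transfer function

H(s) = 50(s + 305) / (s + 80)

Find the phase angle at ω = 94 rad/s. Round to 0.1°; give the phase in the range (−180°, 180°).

-32.5°

At s = jω = j94:
zero (s+305): 305 + j94 → |·| = √(305²+94²) = √101861 ≈ 319.16, ∠ = arctan(94/305) ≈ 17.13°
pole (s+80): 80 + j94 → |·| = √(80²+94²) = √15236 ≈ 123.43, ∠ = arctan(94/80) ≈ 49.60°
∠H = 17.13° − 49.60° = -32.47°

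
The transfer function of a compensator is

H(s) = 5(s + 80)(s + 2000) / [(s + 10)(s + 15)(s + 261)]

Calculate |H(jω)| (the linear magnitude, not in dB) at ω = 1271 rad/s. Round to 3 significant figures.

0.00720

At s = jω = j1271:
zero (s+80): 80 + j1271 → |·| = √(80²+1271²) = √1621841 ≈ 1273.5, ∠ = arctan(1271/80) ≈ 86.40°
zero (s+2000): 2000 + j1271 → |·| = √(2000²+1271²) = √5615441 ≈ 2369.7, ∠ = arctan(1271/2000) ≈ 32.44°
pole (s+10): 10 + j1271 → |·| = √(10²+1271²) = √1615541 ≈ 1271, ∠ = arctan(1271/10) ≈ 89.55°
pole (s+15): 15 + j1271 → |·| = √(15²+1271²) = √1615666 ≈ 1271.1, ∠ = arctan(1271/15) ≈ 89.32°
pole (s+261): 261 + j1271 → |·| = √(261²+1271²) = √1683562 ≈ 1297.5, ∠ = arctan(1271/261) ≈ 78.40°
|H| = 5 · 3.0178e+06 / 2.0962e+09 ≈ 0.0071983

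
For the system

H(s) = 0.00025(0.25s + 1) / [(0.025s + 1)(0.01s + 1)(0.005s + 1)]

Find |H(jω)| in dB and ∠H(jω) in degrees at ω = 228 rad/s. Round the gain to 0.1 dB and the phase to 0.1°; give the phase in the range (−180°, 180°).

-63.7 dB, -106.1°

At ω = 228 rad/s:
zero (1 + j228·0.25) = 1 + j57 → |·| ≈ 57.009, ∠ ≈ 88.99°
pole (1 + j228·0.025) = 1 + j5.7 → |·| ≈ 5.7871, ∠ ≈ 80.05°
pole (1 + j228·0.01) = 1 + j2.28 → |·| ≈ 2.4897, ∠ ≈ 66.32°
pole (1 + j228·0.005) = 1 + j1.14 → |·| ≈ 1.5164, ∠ ≈ 48.74°
|H| = 0.00025 · 57.009 / (5.7871 · 2.4897 · 1.5164) ≈ 0.00065232
Gain = 20 log₁₀(0.00065232) ≈ -63.71 dB
∠H = (88.99°) − (80.05° + 66.32° + 48.74°) = -106.12°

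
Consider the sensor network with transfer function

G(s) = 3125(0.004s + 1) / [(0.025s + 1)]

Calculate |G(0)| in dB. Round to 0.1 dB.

69.9 dB

G(0) = 3125 · 1 / 1 = 3125
20 log₁₀(3125) ≈ 69.90 dB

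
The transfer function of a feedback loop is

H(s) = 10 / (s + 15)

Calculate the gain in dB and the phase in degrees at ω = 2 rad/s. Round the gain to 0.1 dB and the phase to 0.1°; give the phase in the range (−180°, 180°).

At s = jω = j2:
pole (s+15): 15 + j2 → |·| = √(15²+2²) = √229 ≈ 15.133, ∠ = arctan(2/15) ≈ 7.59°
|H| = 10 / 15.133 ≈ 0.66081
Gain = 20 log₁₀(0.66081) ≈ -3.60 dB
∠H = 0.00° − 7.59° = -7.59°

-3.6 dB, -7.6°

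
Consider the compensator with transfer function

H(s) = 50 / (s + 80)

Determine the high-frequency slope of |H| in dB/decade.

-20 dB/decade

Each pole contributes −20 dB/decade at high frequency; each zero contributes +20 dB/decade.
Net: 0 zero(s) − 1 pole(s) → -20 dB/decade.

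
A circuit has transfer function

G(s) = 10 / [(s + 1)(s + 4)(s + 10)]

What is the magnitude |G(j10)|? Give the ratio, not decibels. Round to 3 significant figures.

0.00653

At s = jω = j10:
pole (s+1): 1 + j10 → |·| = √(1²+10²) = √101 ≈ 10.05, ∠ = arctan(10/1) ≈ 84.29°
pole (s+4): 4 + j10 → |·| = √(4²+10²) = √116 ≈ 10.77, ∠ = arctan(10/4) ≈ 68.20°
pole (s+10): 10 + j10 → |·| = √(10²+10²) = √200 ≈ 14.142, ∠ = arctan(10/10) ≈ 45.00°
|G| = 10 / 1530.7 ≈ 0.006533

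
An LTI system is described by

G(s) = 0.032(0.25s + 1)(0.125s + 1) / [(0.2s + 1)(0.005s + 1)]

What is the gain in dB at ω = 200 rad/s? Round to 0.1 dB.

-3.0 dB

At ω = 200 rad/s:
zero (1 + j200·0.25) = 1 + j50 → |·| ≈ 50.01, ∠ ≈ 88.85°
zero (1 + j200·0.125) = 1 + j25 → |·| ≈ 25.02, ∠ ≈ 87.71°
pole (1 + j200·0.2) = 1 + j40 → |·| ≈ 40.012, ∠ ≈ 88.57°
pole (1 + j200·0.005) = 1 + j1 → |·| ≈ 1.4142, ∠ ≈ 45.00°
|G| = 0.032 · 50.01 · 25.02 / (40.012 · 1.4142) ≈ 0.70761
Gain = 20 log₁₀(0.70761) ≈ -3.00 dB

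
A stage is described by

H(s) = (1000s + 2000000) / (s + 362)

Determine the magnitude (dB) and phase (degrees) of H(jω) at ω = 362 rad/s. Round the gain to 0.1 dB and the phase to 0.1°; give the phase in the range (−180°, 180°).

72.0 dB, -34.7°

Substitute s = j362:
Numerator: 1000(j362) + 2000000 = 2000000 + j362000
Denominator: (j362) + 362 = 362 + j362
|N| = √(2000000² + 362000²) ≈ 2.0325e+06, ∠N ≈ 10.26°
|D| = √(362² + 362²) ≈ 511.95, ∠D ≈ 45.00°
|H| = 2.0325e+06 / 511.95 ≈ 3970.1
Gain = 20 log₁₀(3970.1) ≈ 71.98 dB
∠H = 10.26° − 45.00° = -34.74°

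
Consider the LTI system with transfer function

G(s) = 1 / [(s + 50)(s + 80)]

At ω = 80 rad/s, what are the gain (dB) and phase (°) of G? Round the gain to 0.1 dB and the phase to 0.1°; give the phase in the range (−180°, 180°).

At s = jω = j80:
pole (s+50): 50 + j80 → |·| = √(50²+80²) = √8900 ≈ 94.34, ∠ = arctan(80/50) ≈ 57.99°
pole (s+80): 80 + j80 → |·| = √(80²+80²) = √12800 ≈ 113.14, ∠ = arctan(80/80) ≈ 45.00°
|G| = 1 / 10674 ≈ 9.3686e-05
Gain = 20 log₁₀(9.3686e-05) ≈ -80.57 dB
∠G = 0.00° − 102.99° = -102.99°

-80.6 dB, -103.0°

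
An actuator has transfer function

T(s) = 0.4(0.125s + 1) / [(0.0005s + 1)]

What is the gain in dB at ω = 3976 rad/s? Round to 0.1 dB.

At ω = 3976 rad/s:
zero (1 + j3976·0.125) = 1 + j497 → |·| ≈ 497, ∠ ≈ 89.88°
pole (1 + j3976·0.0005) = 1 + j1.988 → |·| ≈ 2.2253, ∠ ≈ 63.30°
|T| = 0.4 · 497 / (2.2253) ≈ 89.336
Gain = 20 log₁₀(89.336) ≈ 39.02 dB

39.0 dB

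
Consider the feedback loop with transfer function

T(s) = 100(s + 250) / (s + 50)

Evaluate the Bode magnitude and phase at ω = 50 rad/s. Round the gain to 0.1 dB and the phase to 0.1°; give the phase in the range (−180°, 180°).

At s = jω = j50:
zero (s+250): 250 + j50 → |·| = √(250²+50²) = √65000 ≈ 254.95, ∠ = arctan(50/250) ≈ 11.31°
pole (s+50): 50 + j50 → |·| = √(50²+50²) = √5000 ≈ 70.711, ∠ = arctan(50/50) ≈ 45.00°
|T| = 100 · 254.95 / 70.711 ≈ 360.55
Gain = 20 log₁₀(360.55) ≈ 51.14 dB
∠T = 11.31° − 45.00° = -33.69°

51.1 dB, -33.7°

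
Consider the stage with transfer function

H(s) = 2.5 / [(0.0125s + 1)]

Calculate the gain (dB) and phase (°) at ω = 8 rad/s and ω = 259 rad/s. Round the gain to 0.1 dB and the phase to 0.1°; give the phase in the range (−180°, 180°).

At ω = 8 rad/s:
pole (1 + j8·0.0125) = 1 + j0.1 → |·| ≈ 1.005, ∠ ≈ 5.71°
|H| = 2.5 · 1 / (1.005) ≈ 2.4876
Gain = 20 log₁₀(2.4876) ≈ 7.92 dB
∠H = (0°) − (5.71°) = -5.71°

At ω = 259 rad/s:
pole (1 + j259·0.0125) = 1 + j3.2375 → |·| ≈ 3.3884, ∠ ≈ 72.84°
|H| = 2.5 · 1 / (3.3884) ≈ 0.73781
Gain = 20 log₁₀(0.73781) ≈ -2.64 dB
∠H = (0°) − (72.84°) = -72.84°

ω = 8: 7.9 dB, -5.7°; ω = 259: -2.6 dB, -72.8°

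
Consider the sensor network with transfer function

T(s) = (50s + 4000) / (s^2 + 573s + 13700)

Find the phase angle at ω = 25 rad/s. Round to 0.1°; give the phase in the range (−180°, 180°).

-30.3°

Substitute s = j25:
Numerator: 50(j25) + 4000 = 4000 + j1250
Denominator: (j25)^2 + 573(j25) + 13700 = 13075 + j14325
|N| = √(4000² + 1250²) ≈ 4190.8, ∠N ≈ 17.35°
|D| = √(13075² + 14325²) ≈ 19395, ∠D ≈ 47.61°
∠T = 17.35° − 47.61° = -30.26°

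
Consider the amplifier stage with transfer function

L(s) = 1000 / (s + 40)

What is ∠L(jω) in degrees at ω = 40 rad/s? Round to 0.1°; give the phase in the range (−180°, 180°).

Substitute s = j40:
Numerator: 1000 = 1000 + j0
Denominator: (j40) + 40 = 40 + j40
|N| = √(1000² + 0²) ≈ 1000, ∠N ≈ 0.00°
|D| = √(40² + 40²) ≈ 56.569, ∠D ≈ 45.00°
∠L = 0.00° − 45.00° = -45.00°

-45.0°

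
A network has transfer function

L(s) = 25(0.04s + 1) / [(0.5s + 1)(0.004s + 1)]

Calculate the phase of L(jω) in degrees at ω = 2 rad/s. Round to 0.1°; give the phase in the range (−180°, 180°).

At ω = 2 rad/s:
zero (1 + j2·0.04) = 1 + j0.08 → |·| ≈ 1.0032, ∠ ≈ 4.57°
pole (1 + j2·0.5) = 1 + j1 → |·| ≈ 1.4142, ∠ ≈ 45.00°
pole (1 + j2·0.004) = 1 + j0.008 → |·| ≈ 1, ∠ ≈ 0.46°
∠L = (4.57°) − (45.00° + 0.46°) = -40.89°

-40.9°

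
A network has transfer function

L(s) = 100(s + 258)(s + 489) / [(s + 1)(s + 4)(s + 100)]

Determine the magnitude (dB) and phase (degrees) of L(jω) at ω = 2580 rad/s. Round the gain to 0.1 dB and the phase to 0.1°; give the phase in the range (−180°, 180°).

-28.0 dB, -104.1°

At s = jω = j2580:
zero (s+258): 258 + j2580 → |·| = √(258²+2580²) = √6722964 ≈ 2592.9, ∠ = arctan(2580/258) ≈ 84.29°
zero (s+489): 489 + j2580 → |·| = √(489²+2580²) = √6895521 ≈ 2625.9, ∠ = arctan(2580/489) ≈ 79.27°
pole (s+1): 1 + j2580 → |·| = √(1²+2580²) = √6656401 ≈ 2580, ∠ = arctan(2580/1) ≈ 89.98°
pole (s+4): 4 + j2580 → |·| = √(4²+2580²) = √6656416 ≈ 2580, ∠ = arctan(2580/4) ≈ 89.91°
pole (s+100): 100 + j2580 → |·| = √(100²+2580²) = √6666400 ≈ 2581.9, ∠ = arctan(2580/100) ≈ 87.78°
|L| = 100 · 6.8087e+06 / 1.7186e+10 ≈ 0.039618
Gain = 20 log₁₀(0.039618) ≈ -28.04 dB
∠L = 163.56° − 267.67° = -104.11°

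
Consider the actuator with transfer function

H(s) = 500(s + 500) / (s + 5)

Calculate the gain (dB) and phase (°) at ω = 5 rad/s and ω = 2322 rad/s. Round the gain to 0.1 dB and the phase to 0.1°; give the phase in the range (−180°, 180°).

ω = 5: 91.0 dB, -44.4°; ω = 2322: 54.2 dB, -12.0°

At s = jω = j5:
zero (s+500): 500 + j5 → |·| = √(500²+5²) = √250025 ≈ 500.02, ∠ = arctan(5/500) ≈ 0.57°
pole (s+5): 5 + j5 → |·| = √(5²+5²) = √50 ≈ 7.0711, ∠ = arctan(5/5) ≈ 45.00°
|H| = 500 · 500.02 / 7.0711 ≈ 35357
Gain = 20 log₁₀(35357) ≈ 90.97 dB
∠H = 0.57° − 45.00° = -44.43°

At s = jω = j2322:
zero (s+500): 500 + j2322 → |·| = √(500²+2322²) = √5641684 ≈ 2375.2, ∠ = arctan(2322/500) ≈ 77.85°
pole (s+5): 5 + j2322 → |·| = √(5²+2322²) = √5391709 ≈ 2322, ∠ = arctan(2322/5) ≈ 89.88°
|H| = 500 · 2375.2 / 2322 ≈ 511.46
Gain = 20 log₁₀(511.46) ≈ 54.18 dB
∠H = 77.85° − 89.88° = -12.03°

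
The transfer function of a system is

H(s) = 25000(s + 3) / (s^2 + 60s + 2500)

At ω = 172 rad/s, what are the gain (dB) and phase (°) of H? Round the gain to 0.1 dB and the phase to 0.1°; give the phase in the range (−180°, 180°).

At s = jω = j172:
zero (s+3): 3 + j172 → |·| = √(3²+172²) = √29593 ≈ 172.03, ∠ = arctan(172/3) ≈ 89.00°
quadratic: (j172)² + 60·j172 + 2500 = -27084 + j10320 → |·| ≈ 28984, ∠ ≈ 159.14°
|H| = 25000 · 172.03 / 28984 ≈ 148.38
Gain = 20 log₁₀(148.38) ≈ 43.43 dB
∠H = 89.00° − 159.14° = -70.14°

43.4 dB, -70.1°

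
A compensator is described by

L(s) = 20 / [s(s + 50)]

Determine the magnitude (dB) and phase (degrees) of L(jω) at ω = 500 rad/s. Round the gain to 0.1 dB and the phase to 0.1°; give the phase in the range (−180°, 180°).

-82.0 dB, -174.3°

At s = jω = j500:
pole (s+50): 50 + j500 → |·| = √(50²+500²) = √252500 ≈ 502.49, ∠ = arctan(500/50) ≈ 84.29°
pole at origin: |s| = 500, ∠ = 90.00° (in denominator)
|L| = 20 / 2.5124e+05 ≈ 7.9605e-05
Gain = 20 log₁₀(7.9605e-05) ≈ -81.98 dB
∠L = 0.00° − 174.29° = -174.29°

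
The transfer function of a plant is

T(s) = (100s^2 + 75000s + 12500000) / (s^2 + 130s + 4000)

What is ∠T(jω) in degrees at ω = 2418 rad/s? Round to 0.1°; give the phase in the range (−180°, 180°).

-14.5°

Substitute s = j2418:
Numerator: 100(j2418)^2 + 75000(j2418) + 12500000 = -572172400 + j181350000
Denominator: (j2418)^2 + 130(j2418) + 4000 = -5842724 + j314340
|N| = √(572172400² + 181350000²) ≈ 6.0022e+08, ∠N ≈ 162.41°
|D| = √(5842724² + 314340²) ≈ 5.8512e+06, ∠D ≈ 176.92°
∠T = 162.41° − 176.92° = -14.51°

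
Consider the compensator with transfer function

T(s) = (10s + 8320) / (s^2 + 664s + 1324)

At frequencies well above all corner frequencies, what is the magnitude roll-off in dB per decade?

-20 dB/decade

Each pole contributes −20 dB/decade at high frequency; each zero contributes +20 dB/decade.
Net: 1 zero(s) − 2 pole(s) → -20 dB/decade.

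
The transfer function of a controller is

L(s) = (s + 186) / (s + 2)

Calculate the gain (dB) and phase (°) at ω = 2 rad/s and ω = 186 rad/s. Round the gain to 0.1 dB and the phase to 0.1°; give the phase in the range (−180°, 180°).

ω = 2: 36.4 dB, -44.4°; ω = 186: 3.0 dB, -44.4°

At s = jω = j2:
zero (s+186): 186 + j2 → |·| = √(186²+2²) = √34600 ≈ 186.01, ∠ = arctan(2/186) ≈ 0.62°
pole (s+2): 2 + j2 → |·| = √(2²+2²) = √8 ≈ 2.8284, ∠ = arctan(2/2) ≈ 45.00°
|L| = 1 · 186.01 / 2.8284 ≈ 65.765
Gain = 20 log₁₀(65.765) ≈ 36.36 dB
∠L = 0.62° − 45.00° = -44.38°

At s = jω = j186:
zero (s+186): 186 + j186 → |·| = √(186²+186²) = √69192 ≈ 263.04, ∠ = arctan(186/186) ≈ 45.00°
pole (s+2): 2 + j186 → |·| = √(2²+186²) = √34600 ≈ 186.01, ∠ = arctan(186/2) ≈ 89.38°
|L| = 1 · 263.04 / 186.01 ≈ 1.4141
Gain = 20 log₁₀(1.4141) ≈ 3.01 dB
∠L = 45.00° − 89.38° = -44.38°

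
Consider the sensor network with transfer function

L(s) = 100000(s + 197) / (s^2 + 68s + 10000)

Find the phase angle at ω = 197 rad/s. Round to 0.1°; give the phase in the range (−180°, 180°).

At s = jω = j197:
zero (s+197): 197 + j197 → |·| = √(197²+197²) = √77618 ≈ 278.6, ∠ = arctan(197/197) ≈ 45.00°
quadratic: (j197)² + 68·j197 + 10000 = -28809 + j13396 → |·| ≈ 31771, ∠ ≈ 155.06°
∠L = 45.00° − 155.06° = -110.06°

-110.1°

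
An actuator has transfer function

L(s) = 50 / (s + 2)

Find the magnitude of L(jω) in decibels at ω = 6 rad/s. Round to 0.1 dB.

18.0 dB

At s = jω = j6:
pole (s+2): 2 + j6 → |·| = √(2²+6²) = √40 ≈ 6.3246, ∠ = arctan(6/2) ≈ 71.57°
|L| = 50 / 6.3246 ≈ 7.9056
Gain = 20 log₁₀(7.9056) ≈ 17.96 dB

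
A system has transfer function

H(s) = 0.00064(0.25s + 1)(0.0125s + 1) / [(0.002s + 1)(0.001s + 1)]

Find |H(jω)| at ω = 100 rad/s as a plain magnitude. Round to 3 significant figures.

0.0250

At ω = 100 rad/s:
zero (1 + j100·0.25) = 1 + j25 → |·| ≈ 25.02, ∠ ≈ 87.71°
zero (1 + j100·0.0125) = 1 + j1.25 → |·| ≈ 1.6008, ∠ ≈ 51.34°
pole (1 + j100·0.002) = 1 + j0.2 → |·| ≈ 1.0198, ∠ ≈ 11.31°
pole (1 + j100·0.001) = 1 + j0.1 → |·| ≈ 1.005, ∠ ≈ 5.71°
|H| = 0.00064 · 25.02 · 1.6008 / (1.0198 · 1.005) ≈ 0.025011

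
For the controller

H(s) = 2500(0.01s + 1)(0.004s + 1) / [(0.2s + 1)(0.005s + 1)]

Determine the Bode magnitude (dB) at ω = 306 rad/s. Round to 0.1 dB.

At ω = 306 rad/s:
zero (1 + j306·0.01) = 1 + j3.06 → |·| ≈ 3.2193, ∠ ≈ 71.90°
zero (1 + j306·0.004) = 1 + j1.224 → |·| ≈ 1.5806, ∠ ≈ 50.75°
pole (1 + j306·0.2) = 1 + j61.2 → |·| ≈ 61.208, ∠ ≈ 89.06°
pole (1 + j306·0.005) = 1 + j1.53 → |·| ≈ 1.8278, ∠ ≈ 56.83°
|H| = 2500 · 3.2193 · 1.5806 / (61.208 · 1.8278) ≈ 113.71
Gain = 20 log₁₀(113.71) ≈ 41.12 dB

41.1 dB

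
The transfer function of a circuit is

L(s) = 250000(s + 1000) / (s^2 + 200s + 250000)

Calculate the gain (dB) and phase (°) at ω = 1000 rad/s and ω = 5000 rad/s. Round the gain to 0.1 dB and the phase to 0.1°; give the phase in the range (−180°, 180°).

ω = 1000: 53.2 dB, -120.1°; ω = 5000: 34.2 dB, -99.0°

At s = jω = j1000:
zero (s+1000): 1000 + j1000 → |·| = √(1000²+1000²) = √2000000 ≈ 1414.2, ∠ = arctan(1000/1000) ≈ 45.00°
quadratic: (j1000)² + 200·j1000 + 250000 = -750000 + j200000 → |·| ≈ 7.7621e+05, ∠ ≈ 165.07°
|L| = 250000 · 1414.2 / 7.7621e+05 ≈ 455.48
Gain = 20 log₁₀(455.48) ≈ 53.17 dB
∠L = 45.00° − 165.07° = -120.07°

At s = jω = j5000:
zero (s+1000): 1000 + j5000 → |·| = √(1000²+5000²) = √26000000 ≈ 5099, ∠ = arctan(5000/1000) ≈ 78.69°
quadratic: (j5000)² + 200·j5000 + 250000 = -24750000 + j1000000 → |·| ≈ 2.477e+07, ∠ ≈ 177.69°
|L| = 250000 · 5099 / 2.477e+07 ≈ 51.463
Gain = 20 log₁₀(51.463) ≈ 34.23 dB
∠L = 78.69° − 177.69° = -99.00°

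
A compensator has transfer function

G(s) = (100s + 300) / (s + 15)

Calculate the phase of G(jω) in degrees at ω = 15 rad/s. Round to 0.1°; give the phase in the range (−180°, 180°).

Substitute s = j15:
Numerator: 100(j15) + 300 = 300 + j1500
Denominator: (j15) + 15 = 15 + j15
|N| = √(300² + 1500²) ≈ 1529.7, ∠N ≈ 78.69°
|D| = √(15² + 15²) ≈ 21.213, ∠D ≈ 45.00°
∠G = 78.69° − 45.00° = 33.69°

33.7°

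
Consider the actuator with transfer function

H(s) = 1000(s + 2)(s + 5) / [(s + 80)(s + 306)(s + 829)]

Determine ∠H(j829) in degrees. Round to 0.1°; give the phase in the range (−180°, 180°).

At s = jω = j829:
zero (s+2): 2 + j829 → |·| = √(2²+829²) = √687245 ≈ 829, ∠ = arctan(829/2) ≈ 89.86°
zero (s+5): 5 + j829 → |·| = √(5²+829²) = √687266 ≈ 829.02, ∠ = arctan(829/5) ≈ 89.65°
pole (s+80): 80 + j829 → |·| = √(80²+829²) = √693641 ≈ 832.85, ∠ = arctan(829/80) ≈ 84.49°
pole (s+306): 306 + j829 → |·| = √(306²+829²) = √780877 ≈ 883.67, ∠ = arctan(829/306) ≈ 69.74°
pole (s+829): 829 + j829 → |·| = √(829²+829²) = √1374482 ≈ 1172.4, ∠ = arctan(829/829) ≈ 45.00°
∠H = 179.51° − 199.23° = -19.72°

-19.7°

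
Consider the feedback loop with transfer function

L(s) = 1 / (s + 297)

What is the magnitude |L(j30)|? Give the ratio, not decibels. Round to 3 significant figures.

0.00335

At s = jω = j30:
pole (s+297): 297 + j30 → |·| = √(297²+30²) = √89109 ≈ 298.51, ∠ = arctan(30/297) ≈ 5.77°
|L| = 1 / 298.51 ≈ 0.00335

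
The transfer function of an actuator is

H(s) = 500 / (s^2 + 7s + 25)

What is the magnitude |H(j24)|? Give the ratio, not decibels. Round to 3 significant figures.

At s = jω = j24:
quadratic: (j24)² + 7·j24 + 25 = -551 + j168 → |·| ≈ 576.04, ∠ ≈ 163.04°
|H| = 500 / 576.04 ≈ 0.868

0.868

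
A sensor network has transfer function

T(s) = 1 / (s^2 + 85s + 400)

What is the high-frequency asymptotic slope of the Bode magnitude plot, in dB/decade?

Each pole contributes −20 dB/decade at high frequency; each zero contributes +20 dB/decade.
Net: 0 zero(s) − 2 pole(s) → -40 dB/decade.

-40 dB/decade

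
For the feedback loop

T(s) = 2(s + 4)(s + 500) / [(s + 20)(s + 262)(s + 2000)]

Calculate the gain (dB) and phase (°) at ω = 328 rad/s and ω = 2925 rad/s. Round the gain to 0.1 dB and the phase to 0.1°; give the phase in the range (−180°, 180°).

At s = jω = j328:
zero (s+4): 4 + j328 → |·| = √(4²+328²) = √107600 ≈ 328.02, ∠ = arctan(328/4) ≈ 89.30°
zero (s+500): 500 + j328 → |·| = √(500²+328²) = √357584 ≈ 597.98, ∠ = arctan(328/500) ≈ 33.26°
pole (s+20): 20 + j328 → |·| = √(20²+328²) = √107984 ≈ 328.61, ∠ = arctan(328/20) ≈ 86.51°
pole (s+262): 262 + j328 → |·| = √(262²+328²) = √176228 ≈ 419.8, ∠ = arctan(328/262) ≈ 51.38°
pole (s+2000): 2000 + j328 → |·| = √(2000²+328²) = √4107584 ≈ 2026.7, ∠ = arctan(328/2000) ≈ 9.31°
|T| = 2 · 1.9615e+05 / 2.7958e+08 ≈ 0.0014032
Gain = 20 log₁₀(0.0014032) ≈ -57.06 dB
∠T = 122.56° − 147.20° = -24.64°

At s = jω = j2925:
zero (s+4): 4 + j2925 → |·| = √(4²+2925²) = √8555641 ≈ 2925, ∠ = arctan(2925/4) ≈ 89.92°
zero (s+500): 500 + j2925 → |·| = √(500²+2925²) = √8805625 ≈ 2967.4, ∠ = arctan(2925/500) ≈ 80.30°
pole (s+20): 20 + j2925 → |·| = √(20²+2925²) = √8556025 ≈ 2925.1, ∠ = arctan(2925/20) ≈ 89.61°
pole (s+262): 262 + j2925 → |·| = √(262²+2925²) = √8624269 ≈ 2936.7, ∠ = arctan(2925/262) ≈ 84.88°
pole (s+2000): 2000 + j2925 → |·| = √(2000²+2925²) = √12555625 ≈ 3543.4, ∠ = arctan(2925/2000) ≈ 55.64°
|T| = 2 · 8.6796e+06 / 3.0438e+10 ≈ 0.00057031
Gain = 20 log₁₀(0.00057031) ≈ -64.88 dB
∠T = 170.22° − 230.13° = -59.91°

ω = 328: -57.1 dB, -24.6°; ω = 2925: -64.9 dB, -59.9°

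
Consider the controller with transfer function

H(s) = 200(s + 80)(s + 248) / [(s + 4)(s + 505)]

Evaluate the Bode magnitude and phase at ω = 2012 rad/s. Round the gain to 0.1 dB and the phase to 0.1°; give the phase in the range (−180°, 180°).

At s = jω = j2012:
zero (s+80): 80 + j2012 → |·| = √(80²+2012²) = √4054544 ≈ 2013.6, ∠ = arctan(2012/80) ≈ 87.72°
zero (s+248): 248 + j2012 → |·| = √(248²+2012²) = √4109648 ≈ 2027.2, ∠ = arctan(2012/248) ≈ 82.97°
pole (s+4): 4 + j2012 → |·| = √(4²+2012²) = √4048160 ≈ 2012, ∠ = arctan(2012/4) ≈ 89.89°
pole (s+505): 505 + j2012 → |·| = √(505²+2012²) = √4303169 ≈ 2074.4, ∠ = arctan(2012/505) ≈ 75.91°
|H| = 200 · 4.082e+06 / 4.1737e+06 ≈ 195.61
Gain = 20 log₁₀(195.61) ≈ 45.83 dB
∠H = 170.69° − 165.80° = 4.89°

45.8 dB, 4.9°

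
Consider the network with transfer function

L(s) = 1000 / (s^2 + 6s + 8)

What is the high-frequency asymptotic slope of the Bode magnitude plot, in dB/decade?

-40 dB/decade

Each pole contributes −20 dB/decade at high frequency; each zero contributes +20 dB/decade.
Net: 0 zero(s) − 2 pole(s) → -40 dB/decade.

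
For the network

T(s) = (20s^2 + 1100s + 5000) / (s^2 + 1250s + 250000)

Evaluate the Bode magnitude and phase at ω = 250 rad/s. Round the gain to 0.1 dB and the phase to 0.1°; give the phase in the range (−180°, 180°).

10.9 dB, 108.5°

Substitute s = j250:
Numerator: 20(j250)^2 + 1100(j250) + 5000 = -1245000 + j275000
Denominator: (j250)^2 + 1250(j250) + 250000 = 187500 + j312500
|N| = √(1245000² + 275000²) ≈ 1.275e+06, ∠N ≈ 167.54°
|D| = √(187500² + 312500²) ≈ 3.6443e+05, ∠D ≈ 59.04°
|T| = 1.275e+06 / 3.6443e+05 ≈ 3.4986
Gain = 20 log₁₀(3.4986) ≈ 10.88 dB
∠T = 167.54° − 59.04° = 108.50°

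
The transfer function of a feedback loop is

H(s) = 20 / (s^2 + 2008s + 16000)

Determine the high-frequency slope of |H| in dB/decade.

Each pole contributes −20 dB/decade at high frequency; each zero contributes +20 dB/decade.
Net: 0 zero(s) − 2 pole(s) → -40 dB/decade.

-40 dB/decade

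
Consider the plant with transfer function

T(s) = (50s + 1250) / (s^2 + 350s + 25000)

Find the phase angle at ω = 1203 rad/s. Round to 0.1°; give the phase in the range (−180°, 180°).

Substitute s = j1203:
Numerator: 50(j1203) + 1250 = 1250 + j60150
Denominator: (j1203)^2 + 350(j1203) + 25000 = -1422209 + j421050
|N| = √(1250² + 60150²) ≈ 60163, ∠N ≈ 88.81°
|D| = √(1422209² + 421050²) ≈ 1.4832e+06, ∠D ≈ 163.51°
∠T = 88.81° − 163.51° = -74.70°

-74.7°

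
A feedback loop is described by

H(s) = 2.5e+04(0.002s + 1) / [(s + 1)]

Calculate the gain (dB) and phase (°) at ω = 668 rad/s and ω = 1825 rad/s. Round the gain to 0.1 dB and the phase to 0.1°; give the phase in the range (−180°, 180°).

ω = 668: 35.9 dB, -36.7°; ω = 1825: 34.3 dB, -15.3°

At ω = 668 rad/s:
zero (1 + j668·0.002) = 1 + j1.336 → |·| ≈ 1.6688, ∠ ≈ 53.19°
pole (1 + j668·1) = 1 + j668 → |·| ≈ 668, ∠ ≈ 89.91°
|H| = 2.5e+04 · 1.6688 / (668) ≈ 62.455
Gain = 20 log₁₀(62.455) ≈ 35.91 dB
∠H = (53.19°) − (89.91°) = -36.72°

At ω = 1825 rad/s:
zero (1 + j1825·0.002) = 1 + j3.65 → |·| ≈ 3.7845, ∠ ≈ 74.68°
pole (1 + j1825·1) = 1 + j1825 → |·| ≈ 1825, ∠ ≈ 89.97°
|H| = 2.5e+04 · 3.7845 / (1825) ≈ 51.842
Gain = 20 log₁₀(51.842) ≈ 34.29 dB
∠H = (74.68°) − (89.97°) = -15.29°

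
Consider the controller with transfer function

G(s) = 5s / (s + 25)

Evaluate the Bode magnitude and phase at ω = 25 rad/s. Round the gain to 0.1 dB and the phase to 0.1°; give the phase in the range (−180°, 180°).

11.0 dB, 45.0°

At s = jω = j25:
zero at origin: s = j25 → |·| = 25, ∠ = 90.00°
pole (s+25): 25 + j25 → |·| = √(25²+25²) = √1250 ≈ 35.355, ∠ = arctan(25/25) ≈ 45.00°
|G| = 5 · 25 / 35.355 ≈ 3.5356
Gain = 20 log₁₀(3.5356) ≈ 10.97 dB
∠G = 90.00° − 45.00° = 45.00°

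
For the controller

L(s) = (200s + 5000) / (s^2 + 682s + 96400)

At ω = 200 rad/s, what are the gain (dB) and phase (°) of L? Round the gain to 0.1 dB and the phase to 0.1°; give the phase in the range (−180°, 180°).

Substitute s = j200:
Numerator: 200(j200) + 5000 = 5000 + j40000
Denominator: (j200)^2 + 682(j200) + 96400 = 56400 + j136400
|N| = √(5000² + 40000²) ≈ 40311, ∠N ≈ 82.87°
|D| = √(56400² + 136400²) ≈ 1.476e+05, ∠D ≈ 67.54°
|L| = 40311 / 1.476e+05 ≈ 0.27311
Gain = 20 log₁₀(0.27311) ≈ -11.27 dB
∠L = 82.87° − 67.54° = 15.33°

-11.3 dB, 15.3°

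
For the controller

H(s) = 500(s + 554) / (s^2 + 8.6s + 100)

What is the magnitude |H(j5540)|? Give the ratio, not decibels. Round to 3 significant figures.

0.0907

At s = jω = j5540:
zero (s+554): 554 + j5540 → |·| = √(554²+5540²) = √30998516 ≈ 5567.6, ∠ = arctan(5540/554) ≈ 84.29°
quadratic: (j5540)² + 8.6·j5540 + 100 = -30691500 + j47644 → |·| ≈ 3.0692e+07, ∠ ≈ 179.91°
|H| = 500 · 5567.6 / 3.0692e+07 ≈ 0.090701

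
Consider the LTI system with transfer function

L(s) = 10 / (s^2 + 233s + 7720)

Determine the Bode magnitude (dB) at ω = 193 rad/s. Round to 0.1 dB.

-74.6 dB

Substitute s = j193:
Numerator: 10 = 10 + j0
Denominator: (j193)^2 + 233(j193) + 7720 = -29529 + j44969
|N| = √(10² + 0²) ≈ 10, ∠N ≈ 0.00°
|D| = √(29529² + 44969²) ≈ 53798, ∠D ≈ 123.29°
|L| = 10 / 53798 ≈ 0.00018588
Gain = 20 log₁₀(0.00018588) ≈ -74.62 dB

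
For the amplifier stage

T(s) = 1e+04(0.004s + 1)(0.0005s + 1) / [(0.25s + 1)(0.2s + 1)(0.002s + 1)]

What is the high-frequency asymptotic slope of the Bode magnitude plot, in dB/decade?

Each pole contributes −20 dB/decade at high frequency; each zero contributes +20 dB/decade.
Net: 2 zero(s) − 3 pole(s) → -20 dB/decade.

-20 dB/decade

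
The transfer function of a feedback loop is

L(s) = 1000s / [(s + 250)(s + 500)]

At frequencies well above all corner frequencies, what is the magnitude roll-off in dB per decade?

Each pole contributes −20 dB/decade at high frequency; each zero contributes +20 dB/decade.
Net: 1 zero(s) − 2 pole(s) → -20 dB/decade.

-20 dB/decade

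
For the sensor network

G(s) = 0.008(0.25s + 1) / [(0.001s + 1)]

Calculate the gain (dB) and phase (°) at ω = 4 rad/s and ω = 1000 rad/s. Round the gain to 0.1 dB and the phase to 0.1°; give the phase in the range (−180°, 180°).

ω = 4: -38.9 dB, 44.8°; ω = 1000: 3.0 dB, 44.8°

At ω = 4 rad/s:
zero (1 + j4·0.25) = 1 + j1 → |·| ≈ 1.4142, ∠ ≈ 45.00°
pole (1 + j4·0.001) = 1 + j0.004 → |·| ≈ 1, ∠ ≈ 0.23°
|G| = 0.008 · 1.4142 / (1) ≈ 0.011314
Gain = 20 log₁₀(0.011314) ≈ -38.93 dB
∠G = (45.00°) − (0.23°) = 44.77°

At ω = 1000 rad/s:
zero (1 + j1000·0.25) = 1 + j250 → |·| ≈ 250, ∠ ≈ 89.77°
pole (1 + j1000·0.001) = 1 + j1 → |·| ≈ 1.4142, ∠ ≈ 45.00°
|G| = 0.008 · 250 / (1.4142) ≈ 1.4142
Gain = 20 log₁₀(1.4142) ≈ 3.01 dB
∠G = (89.77°) − (45.00°) = 44.77°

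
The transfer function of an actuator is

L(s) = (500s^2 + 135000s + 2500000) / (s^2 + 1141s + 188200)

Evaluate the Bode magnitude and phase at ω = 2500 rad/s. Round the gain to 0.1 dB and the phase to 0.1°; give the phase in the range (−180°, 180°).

Substitute s = j2500:
Numerator: 500(j2500)^2 + 135000(j2500) + 2500000 = -3122500000 + j337500000
Denominator: (j2500)^2 + 1141(j2500) + 188200 = -6061800 + j2852500
|N| = √(3122500000² + 337500000²) ≈ 3.1407e+09, ∠N ≈ 173.83°
|D| = √(6061800² + 2852500²) ≈ 6.6994e+06, ∠D ≈ 154.80°
|L| = 3.1407e+09 / 6.6994e+06 ≈ 468.8
Gain = 20 log₁₀(468.8) ≈ 53.42 dB
∠L = 173.83° − 154.80° = 19.03°

53.4 dB, 19.0°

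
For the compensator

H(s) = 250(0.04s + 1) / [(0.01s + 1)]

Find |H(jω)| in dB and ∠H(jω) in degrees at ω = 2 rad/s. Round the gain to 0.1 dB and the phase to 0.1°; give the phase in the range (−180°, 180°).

At ω = 2 rad/s:
zero (1 + j2·0.04) = 1 + j0.08 → |·| ≈ 1.0032, ∠ ≈ 4.57°
pole (1 + j2·0.01) = 1 + j0.02 → |·| ≈ 1.0002, ∠ ≈ 1.15°
|H| = 250 · 1.0032 / (1.0002) ≈ 250.75
Gain = 20 log₁₀(250.75) ≈ 47.98 dB
∠H = (4.57°) − (1.15°) = 3.42°

48.0 dB, 3.4°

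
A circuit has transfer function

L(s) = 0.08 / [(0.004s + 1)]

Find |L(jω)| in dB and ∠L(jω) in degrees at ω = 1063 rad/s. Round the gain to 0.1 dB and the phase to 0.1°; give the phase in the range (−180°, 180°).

-34.7 dB, -76.8°

At ω = 1063 rad/s:
pole (1 + j1063·0.004) = 1 + j4.252 → |·| ≈ 4.368, ∠ ≈ 76.77°
|L| = 0.08 · 1 / (4.368) ≈ 0.018315
Gain = 20 log₁₀(0.018315) ≈ -34.74 dB
∠L = (0°) − (76.77°) = -76.77°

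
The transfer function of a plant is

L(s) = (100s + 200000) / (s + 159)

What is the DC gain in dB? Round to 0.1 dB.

L(0) = 200000 / 159 ≈ 1257.9
20 log₁₀(1257.9) ≈ 61.99 dB

62.0 dB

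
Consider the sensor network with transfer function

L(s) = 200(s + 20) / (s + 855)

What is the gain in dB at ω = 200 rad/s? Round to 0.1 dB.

At s = jω = j200:
zero (s+20): 20 + j200 → |·| = √(20²+200²) = √40400 ≈ 201, ∠ = arctan(200/20) ≈ 84.29°
pole (s+855): 855 + j200 → |·| = √(855²+200²) = √771025 ≈ 878.08, ∠ = arctan(200/855) ≈ 13.17°
|L| = 200 · 201 / 878.08 ≈ 45.782
Gain = 20 log₁₀(45.782) ≈ 33.21 dB

33.2 dB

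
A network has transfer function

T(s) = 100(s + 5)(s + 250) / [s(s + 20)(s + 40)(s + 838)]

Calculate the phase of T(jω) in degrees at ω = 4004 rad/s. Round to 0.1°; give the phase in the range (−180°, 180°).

At s = jω = j4004:
zero (s+5): 5 + j4004 → |·| = √(5²+4004²) = √16032041 ≈ 4004, ∠ = arctan(4004/5) ≈ 89.93°
zero (s+250): 250 + j4004 → |·| = √(250²+4004²) = √16094516 ≈ 4011.8, ∠ = arctan(4004/250) ≈ 86.43°
pole (s+20): 20 + j4004 → |·| = √(20²+4004²) = √16032416 ≈ 4004, ∠ = arctan(4004/20) ≈ 89.71°
pole (s+40): 40 + j4004 → |·| = √(40²+4004²) = √16033616 ≈ 4004.2, ∠ = arctan(4004/40) ≈ 89.43°
pole (s+838): 838 + j4004 → |·| = √(838²+4004²) = √16734260 ≈ 4090.8, ∠ = arctan(4004/838) ≈ 78.18°
pole at origin: |s| = 4004, ∠ = 90.00° (in denominator)
∠T = 176.36° − 347.32° = -170.96°

-171.0°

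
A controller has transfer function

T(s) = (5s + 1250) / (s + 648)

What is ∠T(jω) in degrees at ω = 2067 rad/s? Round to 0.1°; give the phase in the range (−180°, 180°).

Substitute s = j2067:
Numerator: 5(j2067) + 1250 = 1250 + j10335
Denominator: (j2067) + 648 = 648 + j2067
|N| = √(1250² + 10335²) ≈ 10410, ∠N ≈ 83.10°
|D| = √(648² + 2067²) ≈ 2166.2, ∠D ≈ 72.59°
∠T = 83.10° − 72.59° = 10.51°

10.5°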